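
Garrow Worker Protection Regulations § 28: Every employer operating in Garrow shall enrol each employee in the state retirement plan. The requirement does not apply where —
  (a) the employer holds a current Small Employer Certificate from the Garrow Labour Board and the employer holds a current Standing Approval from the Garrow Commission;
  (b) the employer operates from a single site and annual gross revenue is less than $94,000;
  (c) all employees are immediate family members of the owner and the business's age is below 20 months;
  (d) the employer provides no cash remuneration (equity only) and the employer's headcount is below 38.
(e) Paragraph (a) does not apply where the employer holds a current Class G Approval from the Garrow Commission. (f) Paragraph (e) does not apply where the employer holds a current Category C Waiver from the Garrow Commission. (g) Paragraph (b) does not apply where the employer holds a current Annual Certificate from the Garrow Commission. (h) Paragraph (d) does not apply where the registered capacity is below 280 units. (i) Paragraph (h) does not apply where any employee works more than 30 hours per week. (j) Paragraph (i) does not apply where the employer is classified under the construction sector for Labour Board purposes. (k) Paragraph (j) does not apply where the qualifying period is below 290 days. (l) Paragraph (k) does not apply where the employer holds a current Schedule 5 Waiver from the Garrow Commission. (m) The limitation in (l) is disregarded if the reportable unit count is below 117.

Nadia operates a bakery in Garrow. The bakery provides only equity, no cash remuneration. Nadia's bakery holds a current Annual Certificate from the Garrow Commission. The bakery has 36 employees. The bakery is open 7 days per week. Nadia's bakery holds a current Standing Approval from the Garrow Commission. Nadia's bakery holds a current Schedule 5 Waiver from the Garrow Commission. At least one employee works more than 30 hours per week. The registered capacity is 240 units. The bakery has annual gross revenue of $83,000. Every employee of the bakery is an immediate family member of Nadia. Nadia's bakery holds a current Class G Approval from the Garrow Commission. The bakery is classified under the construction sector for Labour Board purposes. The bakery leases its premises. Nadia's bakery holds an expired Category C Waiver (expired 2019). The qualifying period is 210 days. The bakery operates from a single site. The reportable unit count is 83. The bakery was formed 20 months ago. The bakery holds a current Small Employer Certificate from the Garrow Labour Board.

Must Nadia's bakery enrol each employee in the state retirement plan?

No — exception (d) applies; Nadia's bakery is not required to enrol each employee in the state retirement plan.

All of (a)'s requirements are met (a current Small Employer Certificate is held; a current Standing Approval is held). Turning to paragraphs (e)–(f): (e) is engaged — a current Class G Approval is held. (f) is inapplicable (the Category C Waiver is not current), so (e) stands. So (a) is unavailable.
Exception (b)'s conditions are all satisfied: the employer operates from a single site; annual gross revenue is $83,000, less than the $94,000 limit. However, paragraph (g) must be considered: (g) operates against (b): a current Annual Certificate is held. Exception (b) does not apply.
Exception (c) requires that the business's age is below 20 months; but the business's age is 20 months, not below 20 months, so (c) is unavailable.
All of (d)'s requirements are met (remuneration is equity-only; the employer's headcount is 36, below the 38 limit). As to paragraphs (h)–(m): (h) would limit (d) — the registered capacity is 240 units, below the 280 units limit — but (i) sets (h) aside: (i) operates against (h): at least one employee exceeds 30 hours/week. (j) applies (the bakery is classified under the construction sector), but yields to (k): (k) operates against (j): the qualifying period is 210 days, below the 290 days limit. (l) would limit (k) — a current Schedule 5 Waiver is held — but (m) sets (l) aside: (m) operates against (l): the reportable unit count is 83, below the 117 limit. So (d) applies.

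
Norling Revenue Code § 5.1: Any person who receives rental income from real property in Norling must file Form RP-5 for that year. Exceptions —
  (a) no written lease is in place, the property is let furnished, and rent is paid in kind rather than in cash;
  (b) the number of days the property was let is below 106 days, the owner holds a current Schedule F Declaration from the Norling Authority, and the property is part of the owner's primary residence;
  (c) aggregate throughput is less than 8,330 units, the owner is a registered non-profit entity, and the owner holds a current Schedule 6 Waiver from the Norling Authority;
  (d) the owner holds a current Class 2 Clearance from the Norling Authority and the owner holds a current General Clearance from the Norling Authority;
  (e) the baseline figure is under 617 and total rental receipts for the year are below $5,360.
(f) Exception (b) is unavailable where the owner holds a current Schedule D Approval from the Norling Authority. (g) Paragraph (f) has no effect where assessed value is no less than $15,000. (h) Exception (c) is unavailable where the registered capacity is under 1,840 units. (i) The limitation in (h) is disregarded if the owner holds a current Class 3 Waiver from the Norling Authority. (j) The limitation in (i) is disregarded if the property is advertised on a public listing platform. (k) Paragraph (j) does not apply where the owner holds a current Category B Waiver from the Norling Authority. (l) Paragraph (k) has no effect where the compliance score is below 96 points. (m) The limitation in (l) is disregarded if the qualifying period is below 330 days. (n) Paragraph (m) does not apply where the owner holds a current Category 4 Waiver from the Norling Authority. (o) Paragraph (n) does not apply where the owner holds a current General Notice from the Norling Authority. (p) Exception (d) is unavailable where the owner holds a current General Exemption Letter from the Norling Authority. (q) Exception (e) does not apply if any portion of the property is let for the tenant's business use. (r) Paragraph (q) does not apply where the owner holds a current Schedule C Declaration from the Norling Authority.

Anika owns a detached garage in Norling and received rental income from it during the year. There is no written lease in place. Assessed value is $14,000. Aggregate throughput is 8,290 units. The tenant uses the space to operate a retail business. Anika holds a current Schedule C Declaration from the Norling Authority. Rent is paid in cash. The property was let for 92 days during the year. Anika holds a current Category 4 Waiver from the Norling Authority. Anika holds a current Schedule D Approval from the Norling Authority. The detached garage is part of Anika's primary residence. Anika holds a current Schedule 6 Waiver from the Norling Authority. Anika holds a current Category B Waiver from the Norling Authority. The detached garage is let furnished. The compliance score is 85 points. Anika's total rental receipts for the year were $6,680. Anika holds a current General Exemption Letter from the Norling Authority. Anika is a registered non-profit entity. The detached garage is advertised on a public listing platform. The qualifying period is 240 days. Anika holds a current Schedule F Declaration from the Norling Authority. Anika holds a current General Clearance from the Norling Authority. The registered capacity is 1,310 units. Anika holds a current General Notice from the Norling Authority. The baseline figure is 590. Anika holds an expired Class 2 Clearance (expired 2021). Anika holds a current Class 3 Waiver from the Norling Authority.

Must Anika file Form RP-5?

Exception (a) requires that rent is paid in kind rather than in cash; but rent is paid in cash, so (a) is unavailable.
Exception (b)'s conditions are all satisfied: the number of days the property was let is 92 days, below the 106 days limit; a current Schedule F Declaration is held; the detached garage is part of the primary residence. Turning to paragraphs (f)–(g): (f) operates against (b): a current Schedule D Approval is held. (g) does not operate here (assessed value is $14,000, short of $15,000), so (f) stands. (b) is therefore removed.
All of (c)'s requirements are met (aggregate throughput is 8,290 units, less than the 8,330 units limit; Anika is a registered non-profit; a current Schedule 6 Waiver is held). Applying paragraphs (h)–(o): (h) would limit (c) — the registered capacity is 1,310 units, under the 1,840 units limit — but (i) sets (h) aside: (i) operates — a current Class 3 Waiver is held. (j) would limit (i) — the property is publicly advertised — but (k) sets (j) aside: (k) operates — a current Category B Waiver is held. (l) would limit (k) — the compliance score is 85 points, below the 96 points limit — but (m) sets (l) aside: (m) is engaged — the qualifying period is 240 days, below the 330 days limit. (n) is engaged (a current Category 4 Waiver is held), but is overridden by (o): (o) is engaged — a current General Notice is held. Exception (c) stands.
Exception (d) does not apply: there is no Class 2 Clearance in force.
Exception (e) does not apply: total rental receipts for the year are $6,680, not below $5,360.

No — exception (c) applies; Anika is not required to file Form RP-5.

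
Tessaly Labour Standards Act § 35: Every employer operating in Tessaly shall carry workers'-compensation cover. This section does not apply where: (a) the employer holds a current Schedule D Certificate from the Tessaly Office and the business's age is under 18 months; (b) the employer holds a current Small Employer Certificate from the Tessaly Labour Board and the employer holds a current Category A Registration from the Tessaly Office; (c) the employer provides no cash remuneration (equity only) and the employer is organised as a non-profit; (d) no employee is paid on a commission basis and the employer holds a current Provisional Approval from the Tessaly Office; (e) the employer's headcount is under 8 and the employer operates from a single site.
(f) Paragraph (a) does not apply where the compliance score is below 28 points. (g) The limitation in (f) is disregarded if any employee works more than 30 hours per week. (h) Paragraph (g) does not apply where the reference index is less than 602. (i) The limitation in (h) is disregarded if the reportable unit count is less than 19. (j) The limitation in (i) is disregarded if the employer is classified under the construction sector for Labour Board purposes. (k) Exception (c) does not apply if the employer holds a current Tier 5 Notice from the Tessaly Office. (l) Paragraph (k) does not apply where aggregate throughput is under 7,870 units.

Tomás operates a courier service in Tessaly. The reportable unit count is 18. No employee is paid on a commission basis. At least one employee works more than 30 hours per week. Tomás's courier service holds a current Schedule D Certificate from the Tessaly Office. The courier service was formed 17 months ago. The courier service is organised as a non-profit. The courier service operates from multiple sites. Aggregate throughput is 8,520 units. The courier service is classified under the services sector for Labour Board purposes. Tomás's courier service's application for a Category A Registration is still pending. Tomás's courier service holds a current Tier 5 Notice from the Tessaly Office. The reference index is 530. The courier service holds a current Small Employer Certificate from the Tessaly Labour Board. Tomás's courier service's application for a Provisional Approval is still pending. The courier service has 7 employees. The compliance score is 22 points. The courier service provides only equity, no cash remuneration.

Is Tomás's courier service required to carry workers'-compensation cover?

Exception (a) is satisfied on its face — a current Schedule D Certificate is held; the business's age is 17 months, under the 18 months limit. Considering the limiting provisions: (f) applies (the compliance score is 22 points, below the 28 points limit), but is overridden by (g): (g) operates — at least one employee exceeds 30 hours/week. (h) is triggered (the reference index is 530, less than the 602 limit), but is overridden by (i): (i) operates against (h): the reportable unit count is 18, less than the 19 limit. (j) is not engaged (the courier service is classified under the services sector), so (i) stands. Exception (a) stands.
Exception (b) requires that the employer holds a current Category A Registration from the Tessaly Office; but no current Category A Registration is held, so (b) is unavailable.
Exception (c): remuneration is equity-only; the employer is a non-profit — every condition holds. But: (k) operates against (c): a current Tier 5 Notice is held. (l), which would lift (k), does not operate here — aggregate throughput is 8,520 units, not under 7,870 units. Exception (c) does not apply.
Exception (d) requires that the employer holds a current Provisional Approval from the Tessaly Office; but the Provisional Approval is not current, so (d) is unavailable.
Exception (e) fails — the employer operates from multiple sites.

No — exception (a) applies; Tomás's courier service is not required to carry workers'-compensation cover.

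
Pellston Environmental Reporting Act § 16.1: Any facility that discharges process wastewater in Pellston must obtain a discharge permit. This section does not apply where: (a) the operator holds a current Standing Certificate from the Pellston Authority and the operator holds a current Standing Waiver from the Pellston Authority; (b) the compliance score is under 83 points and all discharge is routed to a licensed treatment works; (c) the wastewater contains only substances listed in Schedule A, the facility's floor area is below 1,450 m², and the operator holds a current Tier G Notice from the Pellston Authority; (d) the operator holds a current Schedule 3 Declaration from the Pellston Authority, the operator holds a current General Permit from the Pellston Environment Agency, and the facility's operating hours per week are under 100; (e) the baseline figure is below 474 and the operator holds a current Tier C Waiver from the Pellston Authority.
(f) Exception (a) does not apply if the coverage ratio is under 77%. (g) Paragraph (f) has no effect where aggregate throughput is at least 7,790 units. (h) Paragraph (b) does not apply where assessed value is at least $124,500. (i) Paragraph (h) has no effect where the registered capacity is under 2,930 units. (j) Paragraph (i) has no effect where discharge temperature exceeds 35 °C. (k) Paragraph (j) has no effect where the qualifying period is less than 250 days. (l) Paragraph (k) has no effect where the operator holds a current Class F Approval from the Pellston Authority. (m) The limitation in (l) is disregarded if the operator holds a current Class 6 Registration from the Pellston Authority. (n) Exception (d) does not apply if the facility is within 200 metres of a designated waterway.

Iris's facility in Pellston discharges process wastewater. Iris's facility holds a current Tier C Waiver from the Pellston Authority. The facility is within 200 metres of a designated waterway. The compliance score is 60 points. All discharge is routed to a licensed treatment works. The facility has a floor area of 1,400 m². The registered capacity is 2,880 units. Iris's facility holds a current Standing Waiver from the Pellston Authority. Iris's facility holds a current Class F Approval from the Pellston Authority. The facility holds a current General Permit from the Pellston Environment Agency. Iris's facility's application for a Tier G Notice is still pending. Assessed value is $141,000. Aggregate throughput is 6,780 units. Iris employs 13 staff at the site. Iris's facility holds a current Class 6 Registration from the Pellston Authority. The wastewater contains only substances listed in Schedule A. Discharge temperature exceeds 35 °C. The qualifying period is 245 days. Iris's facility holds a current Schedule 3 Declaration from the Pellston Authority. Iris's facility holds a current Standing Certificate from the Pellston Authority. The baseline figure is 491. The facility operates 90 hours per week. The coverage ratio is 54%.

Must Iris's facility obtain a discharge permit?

Exception (a) is satisfied on its face — a current Standing Certificate is held; a current Standing Waiver is held. However, paragraphs (f)–(g) must be considered: (f) operates — the coverage ratio is 54%, under the 77% limit. (g), which would lift (f), is inapplicable — aggregate throughput is 6,780 units, short of 7,790 units. (a) is therefore removed.
Exception (b): the compliance score is 60 points, under the 83 points limit; discharge is routed to a licensed treatment works — every condition holds. Under paragraphs (h)–(m): (h) would limit (b) — assessed value is $141,000, meeting the $124,500 threshold — but (i) sets (h) aside: (i) operates against (h): the registered capacity is 2,880 units, under the 2,930 units limit. (j) would limit (i) — discharge temperature exceeds 35 °C — but (k) sets (j) aside: (k) is engaged — the qualifying period is 245 days, less than the 250 days limit. (l) would limit (k) — a current Class F Approval is held — but (m) sets (l) aside: (m) operates against (l): a current Class 6 Registration is held. (b) remains available.
Exception (c) does not apply: no current Tier G Notice is held.
Exception (d)'s conditions are all satisfied: a current Schedule 3 Declaration is held; a current General Permit is held; the facility's operating hours per week are 90, under the 100 limit. But applying paragraph (n): (n) operates against (d): the facility is within 200 m of a designated waterway. Exception (d) does not apply.
Exception (e) fails — the baseline figure is 491, not below 474.

No — exception (b) applies; Iris's facility is not required to obtain a discharge permit.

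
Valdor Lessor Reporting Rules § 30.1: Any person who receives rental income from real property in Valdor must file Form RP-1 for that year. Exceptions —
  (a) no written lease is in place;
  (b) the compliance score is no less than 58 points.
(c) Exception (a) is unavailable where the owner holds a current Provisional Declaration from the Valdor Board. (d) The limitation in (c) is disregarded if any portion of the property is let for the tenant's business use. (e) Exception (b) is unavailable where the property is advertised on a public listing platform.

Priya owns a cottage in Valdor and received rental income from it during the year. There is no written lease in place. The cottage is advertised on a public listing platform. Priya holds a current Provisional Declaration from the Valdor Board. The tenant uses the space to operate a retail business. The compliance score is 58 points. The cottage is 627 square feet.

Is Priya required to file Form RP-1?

No — exception (a) applies; Priya is not required to file Form RP-1.

All of (a)'s requirements are met (there is no written lease). Considering the limiting provisions: (c) is engaged (a current Provisional Declaration is held), but yields to (d): (d) operates against (c): the space is let for business use. (a) remains available.
All of (b)'s requirements are met (the compliance score is 58 points, meeting the 58 points threshold). But applying paragraph (e): (e) applies — the property is publicly advertised. So (b) is unavailable.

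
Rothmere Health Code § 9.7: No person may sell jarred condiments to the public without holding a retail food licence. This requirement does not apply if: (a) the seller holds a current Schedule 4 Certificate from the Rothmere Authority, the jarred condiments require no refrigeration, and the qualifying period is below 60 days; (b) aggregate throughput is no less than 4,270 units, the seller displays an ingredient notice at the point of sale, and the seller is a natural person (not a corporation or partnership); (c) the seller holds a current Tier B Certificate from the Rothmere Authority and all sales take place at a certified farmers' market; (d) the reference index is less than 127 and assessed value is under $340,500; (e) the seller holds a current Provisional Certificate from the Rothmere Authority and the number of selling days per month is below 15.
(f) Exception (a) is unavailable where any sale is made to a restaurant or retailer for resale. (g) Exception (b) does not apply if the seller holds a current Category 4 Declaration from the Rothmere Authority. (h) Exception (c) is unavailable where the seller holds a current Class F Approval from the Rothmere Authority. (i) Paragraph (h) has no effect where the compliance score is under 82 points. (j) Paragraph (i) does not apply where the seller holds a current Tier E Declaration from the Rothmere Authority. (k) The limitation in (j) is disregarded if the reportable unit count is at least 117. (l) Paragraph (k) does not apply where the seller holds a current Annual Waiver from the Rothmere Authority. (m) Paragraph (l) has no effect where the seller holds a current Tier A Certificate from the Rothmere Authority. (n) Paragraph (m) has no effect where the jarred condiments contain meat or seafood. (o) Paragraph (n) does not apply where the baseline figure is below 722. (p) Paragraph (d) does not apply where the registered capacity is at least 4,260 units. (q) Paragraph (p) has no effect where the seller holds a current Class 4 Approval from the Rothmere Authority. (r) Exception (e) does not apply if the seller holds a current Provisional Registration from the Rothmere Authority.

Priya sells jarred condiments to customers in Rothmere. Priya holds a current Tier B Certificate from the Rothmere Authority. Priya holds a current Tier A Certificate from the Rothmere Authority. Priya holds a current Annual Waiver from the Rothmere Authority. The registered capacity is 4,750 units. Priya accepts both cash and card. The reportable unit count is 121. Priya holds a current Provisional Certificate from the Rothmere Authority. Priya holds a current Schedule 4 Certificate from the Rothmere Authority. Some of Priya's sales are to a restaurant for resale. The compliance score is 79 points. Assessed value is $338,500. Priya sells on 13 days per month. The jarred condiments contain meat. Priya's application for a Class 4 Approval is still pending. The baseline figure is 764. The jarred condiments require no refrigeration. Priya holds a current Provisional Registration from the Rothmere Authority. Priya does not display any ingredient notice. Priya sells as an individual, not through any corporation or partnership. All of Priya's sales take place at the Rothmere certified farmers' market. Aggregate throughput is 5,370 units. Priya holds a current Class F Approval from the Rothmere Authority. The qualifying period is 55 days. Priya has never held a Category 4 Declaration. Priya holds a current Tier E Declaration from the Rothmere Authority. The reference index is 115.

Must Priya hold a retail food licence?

Exception (a) is satisfied on its face — a current Schedule 4 Certificate is held; the jarred condiments are shelf-stable; the qualifying period is 55 days, below the 60 days limit. Turning to paragraph (f): (f) operates against (a): some sales are to a restaurant for resale. So (a) is unavailable.
Exception (b) fails — no ingredient notice is displayed.
All of (c)'s requirements are met (a current Tier B Certificate is held; all sales are at a certified farmers' market). However, paragraphs (h)–(o) must be considered: (h) operates against (c): a current Class F Approval is held. (i) is triggered (the compliance score is 79 points, under the 82 points limit), but is set aside by (j): (j) operates against (i): a current Tier E Declaration is held. (k) is engaged (the reportable unit count is 121, meeting the 117 threshold), but is set aside by (l): (l) operates against (k): a current Annual Waiver is held. (m) would limit (l) — a current Tier A Certificate is held — but (n) sets (m) aside: (n) operates against (m): the jarred condiments contain meat. (o) is not triggered (the baseline figure is 764, not below 722), so (n) stands. (c) is therefore removed.
Exception (d): the reference index is 115, less than the 127 limit; assessed value is $338,500, under the $340,500 limit — every condition holds. But: (p) applies — the registered capacity is 4,750 units, meeting the 4,260 units threshold. (q), which would lift (p), does not operate here — no current Class 4 Approval is held. Exception (d) does not apply.
All of (e)'s requirements are met (a current Provisional Certificate is held; the number of selling days per month is 13, below the 15 limit). However, paragraph (r) must be considered: (r) operates against (e): a current Provisional Registration is held. Exception (e) does not apply.
No exception displaces § 9.7.

Yes — Priya must hold a retail food licence.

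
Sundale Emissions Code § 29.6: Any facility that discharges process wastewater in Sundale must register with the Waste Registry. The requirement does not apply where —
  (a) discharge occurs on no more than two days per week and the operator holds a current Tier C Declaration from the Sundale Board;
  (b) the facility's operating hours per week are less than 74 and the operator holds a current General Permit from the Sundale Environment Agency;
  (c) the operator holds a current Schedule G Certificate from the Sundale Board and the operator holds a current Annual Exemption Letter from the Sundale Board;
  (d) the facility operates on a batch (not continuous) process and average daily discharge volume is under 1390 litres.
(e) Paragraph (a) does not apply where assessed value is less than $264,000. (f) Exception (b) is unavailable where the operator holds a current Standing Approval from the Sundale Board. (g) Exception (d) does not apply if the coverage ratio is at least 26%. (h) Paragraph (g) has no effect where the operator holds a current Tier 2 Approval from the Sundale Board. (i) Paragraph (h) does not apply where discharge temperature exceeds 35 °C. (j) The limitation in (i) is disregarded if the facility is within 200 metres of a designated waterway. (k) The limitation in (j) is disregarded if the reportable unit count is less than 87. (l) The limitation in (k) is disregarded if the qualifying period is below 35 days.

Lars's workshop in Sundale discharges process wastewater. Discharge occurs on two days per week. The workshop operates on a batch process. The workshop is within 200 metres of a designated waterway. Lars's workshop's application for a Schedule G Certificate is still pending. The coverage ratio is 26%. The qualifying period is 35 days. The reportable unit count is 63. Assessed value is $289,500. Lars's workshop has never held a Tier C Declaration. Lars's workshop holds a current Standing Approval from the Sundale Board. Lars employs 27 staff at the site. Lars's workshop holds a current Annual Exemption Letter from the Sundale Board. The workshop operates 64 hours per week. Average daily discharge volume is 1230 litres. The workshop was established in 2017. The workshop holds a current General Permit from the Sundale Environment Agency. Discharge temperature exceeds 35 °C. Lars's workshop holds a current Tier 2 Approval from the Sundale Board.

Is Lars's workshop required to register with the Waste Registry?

Yes — Lars's workshop must register with the Waste Registry.

Exception (a) does not apply: no current Tier C Declaration is held.
Exception (b): the facility's operating hours per week are 64, less than the 74 limit; a current General Permit is held — every condition holds. Turning to paragraph (f): (f) applies — a current Standing Approval is held. (b) is therefore removed.
Exception (c) does not apply: the Schedule G Certificate is not current.
Exception (d)'s conditions are all satisfied: the facility operates on a batch process; average daily discharge volume is 1230 litres, under the 1390 litres limit. However, paragraphs (g)–(l) must be considered: (g) operates against (d): the coverage ratio is 26%, meeting the 26% threshold. (h) applies (a current Tier 2 Approval is held), but yields to (i): (i) is triggered — discharge temperature exceeds 35 °C. (j) is triggered (the workshop is within 200 m of a designated waterway), but is itself disapplied by (k): (k) operates against (j): the reportable unit count is 63, less than the 87 limit. (l), which would lift (k), is not triggered — the qualifying period is 35 days, not below 35 days. So (d) is unavailable.
No exception is made out. Lars's workshop falls within the general rule.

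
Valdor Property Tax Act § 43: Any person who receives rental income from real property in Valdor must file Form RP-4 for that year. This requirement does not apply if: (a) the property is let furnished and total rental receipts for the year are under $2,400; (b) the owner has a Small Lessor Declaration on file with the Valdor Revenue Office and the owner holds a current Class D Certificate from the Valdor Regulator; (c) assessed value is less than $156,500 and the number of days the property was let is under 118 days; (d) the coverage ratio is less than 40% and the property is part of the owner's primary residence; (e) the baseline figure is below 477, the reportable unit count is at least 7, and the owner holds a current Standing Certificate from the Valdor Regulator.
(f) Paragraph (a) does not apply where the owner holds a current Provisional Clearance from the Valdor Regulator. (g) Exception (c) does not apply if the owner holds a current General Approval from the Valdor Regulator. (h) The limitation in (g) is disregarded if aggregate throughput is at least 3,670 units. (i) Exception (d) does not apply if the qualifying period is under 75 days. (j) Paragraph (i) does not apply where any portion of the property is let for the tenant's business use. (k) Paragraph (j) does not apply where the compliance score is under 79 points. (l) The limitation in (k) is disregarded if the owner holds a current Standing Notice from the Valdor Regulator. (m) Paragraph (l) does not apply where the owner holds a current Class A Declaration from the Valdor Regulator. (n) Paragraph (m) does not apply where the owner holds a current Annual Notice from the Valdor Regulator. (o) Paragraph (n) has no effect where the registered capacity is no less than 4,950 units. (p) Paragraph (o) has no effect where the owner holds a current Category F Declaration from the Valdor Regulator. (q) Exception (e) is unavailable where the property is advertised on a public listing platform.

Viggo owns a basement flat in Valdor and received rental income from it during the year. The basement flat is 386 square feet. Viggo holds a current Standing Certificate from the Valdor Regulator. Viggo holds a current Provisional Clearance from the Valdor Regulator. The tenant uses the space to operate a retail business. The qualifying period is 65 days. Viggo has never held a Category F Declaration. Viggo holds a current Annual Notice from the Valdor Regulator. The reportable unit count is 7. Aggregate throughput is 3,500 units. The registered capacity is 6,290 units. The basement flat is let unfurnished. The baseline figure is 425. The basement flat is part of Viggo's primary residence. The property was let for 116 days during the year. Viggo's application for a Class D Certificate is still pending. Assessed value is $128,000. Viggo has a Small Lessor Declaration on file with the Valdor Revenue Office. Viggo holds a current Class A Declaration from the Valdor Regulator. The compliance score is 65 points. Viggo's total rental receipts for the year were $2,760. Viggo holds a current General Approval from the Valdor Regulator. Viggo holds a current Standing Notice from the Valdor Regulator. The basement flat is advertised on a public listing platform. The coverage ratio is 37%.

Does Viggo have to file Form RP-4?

Yes — Viggo must file Form RP-4.

Exception (a) fails — the property is let unfurnished.
Exception (b) requires that the owner holds a current Class D Certificate from the Valdor Regulator; but the Class D Certificate is not current, so (b) is unavailable.
Exception (c) is satisfied on its face — assessed value is $128,000, less than the $156,500 limit; the number of days the property was let is 116 days, under the 118 days limit. But: (g) is triggered — a current General Approval is held. (h), which would lift (g), is not engaged — aggregate throughput is 3,500 units, short of 3,670 units. So (c) is unavailable.
Exception (d) is satisfied on its face — the coverage ratio is 37%, less than the 40% limit; the basement flat is part of the primary residence. Turning to paragraphs (i)–(p): (i) is engaged — the qualifying period is 65 days, under the 75 days limit. (j) would limit (i) — the space is let for business use — but (k) sets (j) aside: (k) is triggered — the compliance score is 65 points, under the 79 points limit. (l) would limit (k) — a current Standing Notice is held — but (m) sets (l) aside: (m) operates against (l): a current Class A Declaration is held. (n) applies (a current Annual Notice is held), but is overridden by (o): (o) is engaged — the registered capacity is 6,290 units, meeting the 4,950 units threshold. (p) is not triggered (no current Category F Declaration is held), so (o) stands. So (d) is unavailable.
All of (e)'s requirements are met (the baseline figure is 425, below the 477 limit; the reportable unit count is 7, meeting the 7 threshold; a current Standing Certificate is held). Turning to paragraph (q): (q) is engaged — the property is publicly advertised. So (e) is unavailable.
Every exception is unavailable, so the rule governs.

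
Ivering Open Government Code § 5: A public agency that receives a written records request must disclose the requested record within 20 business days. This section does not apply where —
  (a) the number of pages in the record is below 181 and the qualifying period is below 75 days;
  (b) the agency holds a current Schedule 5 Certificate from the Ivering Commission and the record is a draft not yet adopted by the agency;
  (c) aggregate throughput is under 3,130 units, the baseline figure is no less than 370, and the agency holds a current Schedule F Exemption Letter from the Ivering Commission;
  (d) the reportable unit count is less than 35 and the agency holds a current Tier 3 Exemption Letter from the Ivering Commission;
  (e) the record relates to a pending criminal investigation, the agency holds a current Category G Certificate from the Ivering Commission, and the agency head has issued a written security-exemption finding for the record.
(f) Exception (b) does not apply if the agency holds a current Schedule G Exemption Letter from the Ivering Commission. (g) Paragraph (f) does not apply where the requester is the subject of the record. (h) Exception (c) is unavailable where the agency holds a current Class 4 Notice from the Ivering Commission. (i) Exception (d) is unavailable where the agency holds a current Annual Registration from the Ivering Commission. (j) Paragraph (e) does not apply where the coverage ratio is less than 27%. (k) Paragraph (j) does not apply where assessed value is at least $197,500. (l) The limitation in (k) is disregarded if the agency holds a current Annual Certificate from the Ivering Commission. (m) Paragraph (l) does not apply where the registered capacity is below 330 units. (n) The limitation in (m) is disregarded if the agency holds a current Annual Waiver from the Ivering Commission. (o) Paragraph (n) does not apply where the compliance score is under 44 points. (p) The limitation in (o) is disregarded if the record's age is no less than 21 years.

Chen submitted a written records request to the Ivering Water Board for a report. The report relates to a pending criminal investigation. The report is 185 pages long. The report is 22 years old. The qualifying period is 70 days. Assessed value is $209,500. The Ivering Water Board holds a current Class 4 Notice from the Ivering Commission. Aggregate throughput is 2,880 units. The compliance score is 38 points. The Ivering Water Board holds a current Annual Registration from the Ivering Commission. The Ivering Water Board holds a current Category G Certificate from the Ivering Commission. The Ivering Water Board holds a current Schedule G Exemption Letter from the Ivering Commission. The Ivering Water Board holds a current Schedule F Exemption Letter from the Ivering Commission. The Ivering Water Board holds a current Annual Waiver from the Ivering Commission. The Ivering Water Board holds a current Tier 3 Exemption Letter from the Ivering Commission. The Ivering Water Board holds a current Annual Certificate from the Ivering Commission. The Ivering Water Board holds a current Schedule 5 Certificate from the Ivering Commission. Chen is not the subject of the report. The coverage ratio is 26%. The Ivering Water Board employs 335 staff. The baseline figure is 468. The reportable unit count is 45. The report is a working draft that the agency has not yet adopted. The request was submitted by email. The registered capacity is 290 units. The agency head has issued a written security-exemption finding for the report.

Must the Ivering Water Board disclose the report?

Yes — the Ivering Water Board must disclose the report.

Exception (a) does not apply: the number of pages in the record is 185, not below 181.
Exception (b) is satisfied on its face — a current Schedule 5 Certificate is held; the report is an unadopted draft. But applying paragraphs (f)–(g): (f) operates against (b): a current Schedule G Exemption Letter is held. (g) is not engaged (Chen is not the subject of the report), so (f) stands. (b) is therefore removed.
Exception (c)'s conditions are all satisfied: aggregate throughput is 2,880 units, under the 3,130 units limit; the baseline figure is 468, meeting the 370 threshold; a current Schedule F Exemption Letter is held. But applying paragraph (h): (h) operates against (c): a current Class 4 Notice is held. Exception (c) does not apply.
Exception (d) requires that the reportable unit count is less than 35; but the reportable unit count is 45, not less than 35, so (d) is unavailable.
Exception (e)'s conditions are all satisfied: the report relates to a pending investigation; a current Category G Certificate is held; a written security-exemption finding has been issued. But applying paragraphs (j)–(p): (j) is triggered — the coverage ratio is 26%, less than the 27% limit. (k) would limit (j) — assessed value is $209,500, meeting the $197,500 threshold — but (l) sets (k) aside: (l) operates against (k): a current Annual Certificate is held. (m) applies (the registered capacity is 290 units, below the 330 units limit), but is displaced by (n): (n) operates against (m): a current Annual Waiver is held. (o) would limit (n) — the compliance score is 38 points, under the 44 points limit — but (p) sets (o) aside: (p) is engaged — the record's age is 22 years, meeting the 21 years threshold. (e) is therefore removed.
Every exception is unavailable, so the rule governs.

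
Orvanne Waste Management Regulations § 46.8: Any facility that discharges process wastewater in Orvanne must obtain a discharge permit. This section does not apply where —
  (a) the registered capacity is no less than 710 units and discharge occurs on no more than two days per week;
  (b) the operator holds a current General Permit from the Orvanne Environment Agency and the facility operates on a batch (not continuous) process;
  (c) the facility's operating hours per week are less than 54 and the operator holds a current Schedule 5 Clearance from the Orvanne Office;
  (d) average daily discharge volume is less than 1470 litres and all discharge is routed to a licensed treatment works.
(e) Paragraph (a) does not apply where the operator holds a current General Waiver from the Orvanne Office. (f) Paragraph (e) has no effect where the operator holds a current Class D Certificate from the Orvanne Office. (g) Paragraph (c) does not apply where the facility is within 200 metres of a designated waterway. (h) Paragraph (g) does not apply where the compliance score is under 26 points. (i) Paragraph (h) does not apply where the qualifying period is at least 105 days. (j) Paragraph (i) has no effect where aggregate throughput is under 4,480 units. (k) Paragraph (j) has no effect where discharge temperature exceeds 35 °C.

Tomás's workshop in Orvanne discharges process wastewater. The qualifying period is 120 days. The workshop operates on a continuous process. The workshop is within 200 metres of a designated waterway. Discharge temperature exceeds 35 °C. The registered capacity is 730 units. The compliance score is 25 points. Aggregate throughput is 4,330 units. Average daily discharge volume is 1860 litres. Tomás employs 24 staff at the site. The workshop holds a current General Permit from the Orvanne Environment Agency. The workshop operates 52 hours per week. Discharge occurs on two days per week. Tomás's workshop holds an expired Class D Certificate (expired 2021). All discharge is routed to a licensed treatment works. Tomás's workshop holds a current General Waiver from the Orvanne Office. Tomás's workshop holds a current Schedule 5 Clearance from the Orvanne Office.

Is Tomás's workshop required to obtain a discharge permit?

All of (a)'s requirements are met (the registered capacity is 730 units, meeting the 710 units threshold; discharge occurs on no more than two days per week). Turning to paragraphs (e)–(f): (e) operates against (a): a current General Waiver is held. (f), which would lift (e), is not triggered — there is no Class D Certificate in force. Exception (a) does not apply.
Exception (b) does not apply: the facility operates on a continuous process.
Exception (c)'s conditions are all satisfied: the facility's operating hours per week are 52, less than the 54 limit; a current Schedule 5 Clearance is held. However, paragraphs (g)–(k) must be considered: (g) applies — the workshop is within 200 m of a designated waterway. (h) would limit (g) — the compliance score is 25 points, under the 26 points limit — but (i) sets (h) aside: (i) applies — the qualifying period is 120 days, meeting the 105 days threshold. (j) is engaged (aggregate throughput is 4,330 units, under the 4,480 units limit), but yields to (k): (k) operates against (j): discharge temperature exceeds 35 °C. (c) is therefore removed.
Exception (d) does not apply: average daily discharge volume is 1860 litres, not less than 1470 litres.
Every exception is unavailable, so the rule governs.

Yes — Tomás's workshop must obtain a discharge permit.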